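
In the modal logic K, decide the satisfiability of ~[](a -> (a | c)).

Unsatisfiable

1. ~[](a -> (a | c)), w0
2. ~(a -> (a | c)), w1   [~[]-rule on 1: fresh world w1, w0Rw1]
3. a, w1   [~->-rule on 2]
4. ~(a | c), w1   [~->-rule on 2]
5. ~a, w1   [~|-rule on 4]
6. ~c, w1   [~|-rule on 4]
Accessibility: w0Rw1
Branch closes: a and ~a both at w1.
(One branch shown.) All branches close.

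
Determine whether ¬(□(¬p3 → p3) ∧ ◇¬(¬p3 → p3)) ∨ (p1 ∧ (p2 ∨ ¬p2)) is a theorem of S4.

Tableau for the negation ¬(¬(□(¬p3 → p3) ∧ ◇¬(¬p3 → p3)) ∨ (p1 ∧ (p2 ∨ ¬p2))):
1. ¬(¬(□(¬p3 → p3) ∧ ◇¬(¬p3 → p3)) ∨ (p1 ∧ (p2 ∨ ¬p2))), w0
2. □(¬p3 → p3) ∧ ◇¬(¬p3 → p3), w0
3. ¬(p1 ∧ (p2 ∨ ¬p2)), w0
4. □(¬p3 → p3), w0
5. ◇¬(¬p3 → p3), w0
6. ¬p3 → p3, w0
7. ¬p1, w0
8. p3, w0
9. ¬(¬p3 → p3), w1
10. ¬p3, w1
11. ¬p3 → p3, w1
12. p3, w1
Accessibility: w0Rw0, w0Rw1, w1Rw1
Branch closes: p3 and ¬p3 both at w1.
Every branch of the negation's tableau closes; the branch above is one of them.

Valid in S4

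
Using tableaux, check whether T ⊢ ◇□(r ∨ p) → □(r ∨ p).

Invalid (countermodel exists)

Tableau for the negation ¬(◇□(r ∨ p) → □(r ∨ p)):
1. ¬(◇□(r ∨ p) → □(r ∨ p)), w0
2. ◇□(r ∨ p), w0
3. ¬□(r ∨ p), w0
4. □(r ∨ p), w1
5. r ∨ p, w1
6. p, w1
7. ¬(r ∨ p), w2
8. ¬r, w2
9. ¬p, w2
Accessibility: w0Rw0, w0Rw1, w0Rw2, w1Rw1, w2Rw2
The negation has an open branch (countermodel exists).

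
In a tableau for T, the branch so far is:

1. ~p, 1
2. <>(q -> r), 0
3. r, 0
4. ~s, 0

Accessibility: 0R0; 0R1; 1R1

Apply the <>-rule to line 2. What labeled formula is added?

a fresh world 2 with 0R2, and q -> r at 2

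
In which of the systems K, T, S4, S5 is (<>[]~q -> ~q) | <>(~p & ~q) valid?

S5

S4-tableau for the negation ~((<>[]~q -> ~q) | <>(~p & ~q)):
1. ~((<>[]~q -> ~q) | <>(~p & ~q)), u
2. ~(<>[]~q -> ~q), u   [~|-rule on 1]
3. ~<>(~p & ~q), u   [~|-rule on 1]
4. <>[]~q, u   [~->-rule on 2]
5. q, u   [~->-rule on 2]
6. ~(~p & ~q), u   [~<>-rule on 3 via uRu]
7. []~q, v   [<>-rule on 4: fresh world v, uRv]
8. ~(~p & ~q), v   [~<>-rule on 3 via uRv]
9. ~q, v   [[]-rule on 7 via vRv]
10. p, v   [~&-rule on 8 (branches; this branch)]
Accessibility: uRu, uRv, vRv
Complete open branch: countermodel on an S4-frame, so not valid in S4, nor in K, T (the same frame is also a K-frame and a T-frame).
S5-tableau for the negation ~((<>[]~q -> ~q) | <>(~p & ~q)):
1. ~((<>[]~q -> ~q) | <>(~p & ~q)), u
2. ~(<>[]~q -> ~q), u   [~|-rule on 1]
3. ~<>(~p & ~q), u   [~|-rule on 1]
4. <>[]~q, u   [~->-rule on 2]
5. q, u   [~->-rule on 2]
6. ~(~p & ~q), u   [~<>-rule on 3 via uRu]
7. []~q, v   [<>-rule on 4: fresh world v, uRv]
8. ~(~p & ~q), v   [~<>-rule on 3 via uRv]
9. ~q, u   [[]-rule on 7 via vRu]
Accessibility: uRu, uRv, vRu, vRv
Branch closes: q and ~q both at u.
Every branch closes (one shown): valid in S5.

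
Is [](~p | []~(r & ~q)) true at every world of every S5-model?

Tableau for the negation ~[](~p | []~(r & ~q)):
1. ~[](~p | []~(r & ~q)), w0
2. ~(~p | []~(r & ~q)), w1
3. p, w1
4. ~[]~(r & ~q), w1
5. r & ~q, w2
6. r, w2
7. ~q, w2
Accessibility: w0Rw0, w0Rw1, w0Rw2, w1Rw0, w1Rw1, w1Rw2, w2Rw0, w2Rw1, w2Rw2
The negation has an open branch (countermodel exists).

Invalid (countermodel exists)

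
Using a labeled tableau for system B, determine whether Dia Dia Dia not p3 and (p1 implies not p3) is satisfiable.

1. Dia Dia Dia not p3 and (p1 implies not p3), u
2. Dia Dia Dia not p3, u
3. p1 implies not p3, u
4. not p3, u
5. Dia Dia not p3, v
6. Dia not p3, w
7. not p3, x
Accessibility: uRu, uRv, vRu, vRv, vRw, wRv, wRw, wRx, xRw, xRx

Satisfiable (open branch found)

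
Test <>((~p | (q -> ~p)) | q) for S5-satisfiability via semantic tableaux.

1. <>((~p | (q -> ~p)) | q), w0
2. (~p | (q -> ~p)) | q, w1   [<>-rule on 1: fresh world w1, w0Rw1]
3. q, w1   [|-rule on 2 (branches; this branch)]
Accessibility: w0Rw0, w0Rw1, w1Rw0, w1Rw1

Yes, satisfiable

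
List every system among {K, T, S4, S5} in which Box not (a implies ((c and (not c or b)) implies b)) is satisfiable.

K

T-tableau for the formula:
1. Box not (a implies ((c and (not c or b)) implies b)), 0
2. not (a implies ((c and (not c or b)) implies b)), 0   [Box-rule on 1 via 0R0]
3. a, 0   [neg-implies-rule on 2]
4. not ((c and (not c or b)) implies b), 0   [neg-implies-rule on 2]
5. c and (not c or b), 0   [neg-implies-rule on 4]
6. not b, 0   [neg-implies-rule on 4]
7. c, 0   [and-rule on 5]
8. not c or b, 0   [and-rule on 5]
9. b, 0   [or-rule on 8 (branches; this branch)]
Accessibility: 0R0
Branch closes: b and not b both at 0.
Every branch closes (one shown): unsatisfiable in T, hence also in S4, S5 (every S4/S5-frame is a T-frame).
K-tableau for the formula:
1. Box not (a implies ((c and (not c or b)) implies b)), 0
Complete open branch: satisfiable in K.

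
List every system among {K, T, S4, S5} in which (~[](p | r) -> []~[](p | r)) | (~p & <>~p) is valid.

S5-tableau for the negation ~((~[](p | r) -> []~[](p | r)) | (~p & <>~p)):
1. ~((~[](p | r) -> []~[](p | r)) | (~p & <>~p)), w0
2. ~(~[](p | r) -> []~[](p | r)), w0
3. ~(~p & <>~p), w0
4. ~[](p | r), w0
5. ~[]~[](p | r), w0
6. p, w0
7. ~(p | r), w1
8. ~p, w1
9. ~r, w1
10. [](p | r), w2
11. p | r, w0
12. p | r, w1
13. p | r, w2
14. r, w0
15. r, w1
Accessibility: w0Rw0, w0Rw1, w0Rw2, w1Rw0, w1Rw1, w1Rw2, w2Rw0, w2Rw1, w2Rw2
Branch closes: r and ~r both at w1.
Every branch closes (one shown): valid in S5.
S4-tableau for the negation ~((~[](p | r) -> []~[](p | r)) | (~p & <>~p)):
1. ~((~[](p | r) -> []~[](p | r)) | (~p & <>~p)), w0
2. ~(~[](p | r) -> []~[](p | r)), w0
3. ~(~p & <>~p), w0
4. ~[](p | r), w0
5. ~[]~[](p | r), w0
6. p, w0
7. ~(p | r), w1
8. ~p, w1
9. ~r, w1
10. [](p | r), w2
11. p | r, w2
12. r, w2
Accessibility: w0Rw0, w0Rw1, w0Rw2, w1Rw1, w2Rw2
Complete open branch: countermodel on an S4-frame, so not valid in S4, nor in K, T (the same frame is also a K-frame and a T-frame).

S5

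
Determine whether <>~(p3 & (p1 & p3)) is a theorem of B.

Not valid

Tableau for the negation ~<>~(p3 & (p1 & p3)):
1. ~<>~(p3 & (p1 & p3)), 0
2. p3 & (p1 & p3), 0   [~<>-rule on 1 via 0R0]
3. p3, 0   [&-rule on 2]
4. p1 & p3, 0   [&-rule on 2]
5. p1, 0   [&-rule on 4]
Accessibility: 0R0
The negation has an open branch (countermodel exists).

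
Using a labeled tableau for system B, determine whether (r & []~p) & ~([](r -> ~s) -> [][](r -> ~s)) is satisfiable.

1. (r & []~p) & ~([](r -> ~s) -> [][](r -> ~s)), 0
2. r & []~p, 0   [&-rule on 1]
3. ~([](r -> ~s) -> [][](r -> ~s)), 0   [&-rule on 1]
4. r, 0   [&-rule on 2]
5. []~p, 0   [&-rule on 2]
6. [](r -> ~s), 0   [~->-rule on 3]
7. ~[][](r -> ~s), 0   [~->-rule on 3]
8. ~p, 0   [[]-rule on 5 via 0R0]
9. r -> ~s, 0   [[]-rule on 6 via 0R0]
10. ~s, 0   [->-rule on 9 (branches; this branch)]
11. ~[](r -> ~s), 1   [~[]-rule on 7: fresh world 1, 0R1]
12. ~p, 1   [[]-rule on 5 via 0R1]
13. r -> ~s, 1   [[]-rule on 6 via 0R1]
14. ~s, 1   [->-rule on 13 (branches; this branch)]
15. ~(r -> ~s), 2   [~[]-rule on 11: fresh world 2, 1R2]
16. r, 2   [~->-rule on 15]
17. s, 2   [~->-rule on 15]
Accessibility: 0R0, 0R1, 1R0, 1R1, 1R2, 2R1, 2R2

Satisfiable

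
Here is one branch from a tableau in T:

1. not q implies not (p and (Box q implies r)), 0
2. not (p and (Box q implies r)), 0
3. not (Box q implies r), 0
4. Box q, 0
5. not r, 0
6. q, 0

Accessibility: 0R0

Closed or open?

Not closed

No world carries both an atom and its negation.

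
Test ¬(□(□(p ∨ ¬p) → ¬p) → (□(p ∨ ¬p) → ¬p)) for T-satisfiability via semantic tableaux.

No, unsatisfiable

1. ¬(□(□(p ∨ ¬p) → ¬p) → (□(p ∨ ¬p) → ¬p)), u
2. □(□(p ∨ ¬p) → ¬p), u
3. ¬(□(p ∨ ¬p) → ¬p), u
4. □(p ∨ ¬p), u
5. p, u
6. □(p ∨ ¬p) → ¬p, u
7. p ∨ ¬p, u
8. ¬□(p ∨ ¬p), u
9. ¬(p ∨ ¬p), v
10. ¬p, v
11. p, v
Accessibility: uRu, uRv, vRv
Branch closes: p and ¬p both at v.
(One branch shown.) All branches close.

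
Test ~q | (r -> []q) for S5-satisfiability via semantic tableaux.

1. ~q | (r -> []q), 0
2. r -> []q, 0   [|-rule on 1 (branches; this branch)]
3. []q, 0   [->-rule on 2 (branches; this branch)]
4. q, 0   [[]-rule on 3 via 0R0]
Accessibility: 0R0

Yes, satisfiable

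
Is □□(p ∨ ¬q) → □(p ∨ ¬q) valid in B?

Valid

Tableau for the negation ¬(□□(p ∨ ¬q) → □(p ∨ ¬q)):
1. ¬(□□(p ∨ ¬q) → □(p ∨ ¬q)), 0
2. □□(p ∨ ¬q), 0
3. ¬□(p ∨ ¬q), 0
4. □(p ∨ ¬q), 0
5. p ∨ ¬q, 0
6. ¬q, 0
7. ¬(p ∨ ¬q), 1
8. ¬p, 1
9. q, 1
10. □(p ∨ ¬q), 1
11. p ∨ ¬q, 1
12. ¬q, 1
Accessibility: 0R0, 0R1, 1R0, 1R1
Branch closes: q and ¬q both at 1.
All branches of the negation close; one closing branch shown above.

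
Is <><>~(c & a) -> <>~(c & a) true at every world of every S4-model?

Tableau for the negation ~(<><>~(c & a) -> <>~(c & a)):
1. ~(<><>~(c & a) -> <>~(c & a)), 0
2. <><>~(c & a), 0   [~->-rule on 1]
3. ~<>~(c & a), 0   [~->-rule on 1]
4. c & a, 0   [~<>-rule on 3 via 0R0]
5. c, 0   [&-rule on 4]
6. a, 0   [&-rule on 4]
7. <>~(c & a), 1   [<>-rule on 2: fresh world 1, 0R1]
8. c & a, 1   [~<>-rule on 3 via 0R1]
9. c, 1   [&-rule on 8]
10. a, 1   [&-rule on 8]
11. ~(c & a), 2   [<>-rule on 7: fresh world 2, 1R2]
12. c & a, 2   [~<>-rule on 3 via 0R2]
13. c, 2   [&-rule on 12]
14. a, 2   [&-rule on 12]
15. ~a, 2   [~&-rule on 11 (branches; this branch)]
Accessibility: 0R0, 0R1, 0R2, 1R1, 1R2, 2R2
Branch closes: a and ~a both at 2.
All branches of the negation close; one closing branch shown above.

Valid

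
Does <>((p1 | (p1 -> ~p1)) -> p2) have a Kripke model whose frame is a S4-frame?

1. <>((p1 | (p1 -> ~p1)) -> p2), u
2. (p1 | (p1 -> ~p1)) -> p2, v   [<>-rule on 1: fresh world v, uRv]
3. p2, v   [->-rule on 2 (branches; this branch)]
Accessibility: uRu, uRv, vRv

Satisfiable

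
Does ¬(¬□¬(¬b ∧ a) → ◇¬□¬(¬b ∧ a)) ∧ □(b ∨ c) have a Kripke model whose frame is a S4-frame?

No, unsatisfiable

1. ¬(¬□¬(¬b ∧ a) → ◇¬□¬(¬b ∧ a)) ∧ □(b ∨ c), u
2. ¬(¬□¬(¬b ∧ a) → ◇¬□¬(¬b ∧ a)), u
3. □(b ∨ c), u
4. ¬□¬(¬b ∧ a), u
5. ¬◇¬□¬(¬b ∧ a), u
6. b ∨ c, u
7. □¬(¬b ∧ a), u
8. ¬(¬b ∧ a), u
9. c, u
10. ¬a, u
11. ¬b ∧ a, v
12. ¬b, v
13. a, v
14. b ∨ c, v
15. □¬(¬b ∧ a), v
16. ¬(¬b ∧ a), v
17. c, v
18. ¬a, v
Accessibility: uRu, uRv, vRv
Branch closes: a and ¬a both at v.
All branches of the tableau close; one closing branch shown above.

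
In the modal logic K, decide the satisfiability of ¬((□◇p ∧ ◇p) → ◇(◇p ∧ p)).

1. ¬((□◇p ∧ ◇p) → ◇(◇p ∧ p)), u
2. □◇p ∧ ◇p, u   [¬→-rule on 1]
3. ¬◇(◇p ∧ p), u   [¬→-rule on 1]
4. □◇p, u   [∧-rule on 2]
5. ◇p, u   [∧-rule on 2]
6. p, v   [◇-rule on 5: fresh world v, uRv]
7. ¬(◇p ∧ p), v   [¬◇-rule on 3 via uRv]
8. ◇p, v   [□-rule on 4 via uRv]
9. ¬◇p, v   [¬∧-rule on 7 (branches; this branch)]
10. p, w   [◇-rule on 8: fresh world w, vRw]
11. ¬p, w   [¬◇-rule on 9 via vRw]
Accessibility: uRv, vRw
Branch closes: p and ¬p both at w.
(One branch shown.) All branches close.

Unsatisfiable (every branch closes)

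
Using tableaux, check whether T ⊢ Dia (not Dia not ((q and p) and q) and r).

Not valid

Tableau for the negation not Dia (not Dia not ((q and p) and q) and r):
1. not Dia (not Dia not ((q and p) and q) and r), w0
2. not (not Dia not ((q and p) and q) and r), w0
3. not r, w0
Accessibility: w0Rw0
The negation has an open branch (countermodel exists).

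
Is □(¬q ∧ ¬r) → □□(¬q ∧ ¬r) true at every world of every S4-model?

Tableau for the negation ¬(□(¬q ∧ ¬r) → □□(¬q ∧ ¬r)):
1. ¬(□(¬q ∧ ¬r) → □□(¬q ∧ ¬r)), w0
2. □(¬q ∧ ¬r), w0   [¬→-rule on 1]
3. ¬□□(¬q ∧ ¬r), w0   [¬→-rule on 1]
4. ¬q ∧ ¬r, w0   [□-rule on 2 via w0Rw0]
5. ¬q, w0   [∧-rule on 4]
6. ¬r, w0   [∧-rule on 4]
7. ¬□(¬q ∧ ¬r), w1   [¬□-rule on 3: fresh world w1, w0Rw1]
8. ¬q ∧ ¬r, w1   [□-rule on 2 via w0Rw1]
9. ¬q, w1   [∧-rule on 8]
10. ¬r, w1   [∧-rule on 8]
11. ¬(¬q ∧ ¬r), w2   [¬□-rule on 7: fresh world w2, w1Rw2]
12. ¬q ∧ ¬r, w2   [□-rule on 2 via w0Rw2]
13. ¬q, w2   [∧-rule on 12]
14. ¬r, w2   [∧-rule on 12]
15. r, w2   [¬∧-rule on 11 (branches; this branch)]
Accessibility: w0Rw0, w0Rw1, w0Rw2, w1Rw1, w1Rw2, w2Rw2
Branch closes: r and ¬r both at w2.
Every branch of the negation's tableau closes; the branch above is one of them.

Valid in S4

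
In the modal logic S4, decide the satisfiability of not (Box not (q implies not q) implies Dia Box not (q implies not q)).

1. not (Box not (q implies not q) implies Dia Box not (q implies not q)), u
2. Box not (q implies not q), u   [neg-implies-rule on 1]
3. not Dia Box not (q implies not q), u   [neg-implies-rule on 1]
4. not (q implies not q), u   [Box-rule on 2 via uRu]
5. q, u   [neg-implies-rule on 4]
6. not Box not (q implies not q), u   [neg-Dia-rule on 3 via uRu]
7. q implies not q, v   [neg-Box-rule on 6: fresh world v, uRv]
8. not (q implies not q), v   [Box-rule on 2 via uRv]
9. q, v   [neg-implies-rule on 8]
10. not Box not (q implies not q), v   [neg-Dia-rule on 3 via uRv]
11. not q, v   [implies-rule on 7 (branches; this branch)]
Accessibility: uRu, uRv, vRv
Branch closes: q and not q both at v.
Every branch closes; the branch above is one of them.

Unsatisfiable (every branch closes)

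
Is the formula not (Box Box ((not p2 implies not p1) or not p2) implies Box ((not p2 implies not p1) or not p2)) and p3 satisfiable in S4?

1. not (Box Box ((not p2 implies not p1) or not p2) implies Box ((not p2 implies not p1) or not p2)) and p3, u
2. not (Box Box ((not p2 implies not p1) or not p2) implies Box ((not p2 implies not p1) or not p2)), u
3. p3, u
4. Box Box ((not p2 implies not p1) or not p2), u
5. not Box ((not p2 implies not p1) or not p2), u
6. Box ((not p2 implies not p1) or not p2), u
7. (not p2 implies not p1) or not p2, u
8. not p2 implies not p1, u
9. not p1, u
10. not ((not p2 implies not p1) or not p2), v
11. not (not p2 implies not p1), v
12. p2, v
13. not p2, v
14. p1, v
Accessibility: uRu, uRv, vRv
Branch closes: p2 and not p2 both at v.
All branches of the tableau close; one closing branch shown above.

No, unsatisfiable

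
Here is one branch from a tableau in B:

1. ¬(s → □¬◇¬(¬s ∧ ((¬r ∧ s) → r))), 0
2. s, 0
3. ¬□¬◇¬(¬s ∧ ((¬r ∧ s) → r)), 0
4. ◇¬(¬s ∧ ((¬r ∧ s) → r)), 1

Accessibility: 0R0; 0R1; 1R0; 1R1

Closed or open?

Open

No world carries both an atom and its negation.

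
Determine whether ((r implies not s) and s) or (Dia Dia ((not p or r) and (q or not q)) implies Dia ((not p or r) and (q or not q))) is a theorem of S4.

Tableau for the negation not (((r implies not s) and s) or (Dia Dia ((not p or r) and (q or not q)) implies Dia ((not p or r) and (q or not q)))):
1. not (((r implies not s) and s) or (Dia Dia ((not p or r) and (q or not q)) implies Dia ((not p or r) and (q or not q)))), w0
2. not ((r implies not s) and s), w0
3. not (Dia Dia ((not p or r) and (q or not q)) implies Dia ((not p or r) and (q or not q))), w0
4. Dia Dia ((not p or r) and (q or not q)), w0
5. not Dia ((not p or r) and (q or not q)), w0
6. not ((not p or r) and (q or not q)), w0
7. not s, w0
8. not (not p or r), w0
9. p, w0
10. not r, w0
11. Dia ((not p or r) and (q or not q)), w1
12. not ((not p or r) and (q or not q)), w1
13. not (not p or r), w1
14. p, w1
15. not r, w1
16. (not p or r) and (q or not q), w2
17. not p or r, w2
18. q or not q, w2
19. not ((not p or r) and (q or not q)), w2
20. r, w2
21. not q, w2
22. not (q or not q), w2
23. q, w2
Accessibility: w0Rw0, w0Rw1, w0Rw2, w1Rw1, w1Rw2, w2Rw2
Branch closes: q and not q both at w2.
All branches of the negation close; one closing branch shown above.

Valid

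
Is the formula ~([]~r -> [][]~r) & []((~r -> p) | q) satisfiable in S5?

No, unsatisfiable

1. ~([]~r -> [][]~r) & []((~r -> p) | q), 0
2. ~([]~r -> [][]~r), 0
3. []((~r -> p) | q), 0
4. []~r, 0
5. ~[][]~r, 0
6. (~r -> p) | q, 0
7. ~r, 0
8. ~r -> p, 0
9. p, 0
10. ~[]~r, 1
11. (~r -> p) | q, 1
12. ~r, 1
13. ~r -> p, 1
14. p, 1
15. r, 2
16. (~r -> p) | q, 2
17. ~r, 2
Accessibility: 0R0, 0R1, 0R2, 1R0, 1R1, 1R2, 2R0, 2R1, 2R2
Branch closes: r and ~r both at 2.
Every branch closes; the branch above is one of them.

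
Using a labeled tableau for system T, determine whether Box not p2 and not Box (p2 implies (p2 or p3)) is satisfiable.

No, unsatisfiable

1. Box not p2 and not Box (p2 implies (p2 or p3)), u
2. Box not p2, u
3. not Box (p2 implies (p2 or p3)), u
4. not p2, u
5. not (p2 implies (p2 or p3)), v
6. p2, v
7. not (p2 or p3), v
8. not p2, v
9. not p3, v
Accessibility: uRu, uRv, vRv
Branch closes: p2 and not p2 both at v.
(One branch shown.) All branches close.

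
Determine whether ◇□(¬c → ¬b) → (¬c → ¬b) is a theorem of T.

Tableau for the negation ¬(◇□(¬c → ¬b) → (¬c → ¬b)):
1. ¬(◇□(¬c → ¬b) → (¬c → ¬b)), 0
2. ◇□(¬c → ¬b), 0
3. ¬(¬c → ¬b), 0
4. ¬c, 0
5. b, 0
6. □(¬c → ¬b), 1
7. ¬c → ¬b, 1
8. ¬b, 1
Accessibility: 0R0, 0R1, 1R1
The negation has an open branch (countermodel exists).

Not valid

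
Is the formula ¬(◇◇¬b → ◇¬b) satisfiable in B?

1. ¬(◇◇¬b → ◇¬b), 0
2. ◇◇¬b, 0
3. ¬◇¬b, 0
4. b, 0
5. ◇¬b, 1
6. b, 1
7. ¬b, 2
Accessibility: 0R0, 0R1, 1R0, 1R1, 1R2, 2R1, 2R2

Satisfiable (open branch found)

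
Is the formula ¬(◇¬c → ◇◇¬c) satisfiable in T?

1. ¬(◇¬c → ◇◇¬c), 0
2. ◇¬c, 0
3. ¬◇◇¬c, 0
4. ¬◇¬c, 0
5. c, 0
6. ¬c, 1
7. ¬◇¬c, 1
8. c, 1
Accessibility: 0R0, 0R1, 1R1
Branch closes: c and ¬c both at 1.
(One branch shown.) All branches close.

Unsatisfiable (every branch closes)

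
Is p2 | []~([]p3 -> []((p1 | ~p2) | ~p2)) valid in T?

Tableau for the negation ~(p2 | []~([]p3 -> []((p1 | ~p2) | ~p2))):
1. ~(p2 | []~([]p3 -> []((p1 | ~p2) | ~p2))), 0
2. ~p2, 0
3. ~[]~([]p3 -> []((p1 | ~p2) | ~p2)), 0
4. []p3 -> []((p1 | ~p2) | ~p2), 1
5. []((p1 | ~p2) | ~p2), 1
6. (p1 | ~p2) | ~p2, 1
7. ~p2, 1
Accessibility: 0R0, 0R1, 1R1
The negation has an open branch (countermodel exists).

Not valid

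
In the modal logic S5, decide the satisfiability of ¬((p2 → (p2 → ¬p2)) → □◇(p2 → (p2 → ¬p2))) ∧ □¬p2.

1. ¬((p2 → (p2 → ¬p2)) → □◇(p2 → (p2 → ¬p2))) ∧ □¬p2, 0
2. ¬((p2 → (p2 → ¬p2)) → □◇(p2 → (p2 → ¬p2))), 0
3. □¬p2, 0
4. p2 → (p2 → ¬p2), 0
5. ¬□◇(p2 → (p2 → ¬p2)), 0
6. ¬p2, 0
7. p2 → ¬p2, 0
8. ¬◇(p2 → (p2 → ¬p2)), 1
9. ¬p2, 1
10. ¬(p2 → (p2 → ¬p2)), 0
11. p2, 0
12. ¬(p2 → ¬p2), 0
Accessibility: 0R0, 0R1, 1R0, 1R1
Branch closes: p2 and ¬p2 both at 0.
All branches of the tableau close; one closing branch shown above.

No, unsatisfiable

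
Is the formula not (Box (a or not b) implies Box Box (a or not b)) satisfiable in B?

Yes, satisfiable

1. not (Box (a or not b) implies Box Box (a or not b)), w0
2. Box (a or not b), w0
3. not Box Box (a or not b), w0
4. a or not b, w0
5. not b, w0
6. not Box (a or not b), w1
7. a or not b, w1
8. not b, w1
9. not (a or not b), w2
10. not a, w2
11. b, w2
Accessibility: w0Rw0, w0Rw1, w1Rw0, w1Rw1, w1Rw2, w2Rw1, w2Rw2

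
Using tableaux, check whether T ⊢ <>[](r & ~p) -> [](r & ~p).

Tableau for the negation ~(<>[](r & ~p) -> [](r & ~p)):
1. ~(<>[](r & ~p) -> [](r & ~p)), w0
2. <>[](r & ~p), w0   [~->-rule on 1]
3. ~[](r & ~p), w0   [~->-rule on 1]
4. [](r & ~p), w1   [<>-rule on 2: fresh world w1, w0Rw1]
5. r & ~p, w1   [[]-rule on 4 via w1Rw1]
6. r, w1   [&-rule on 5]
7. ~p, w1   [&-rule on 5]
8. ~(r & ~p), w2   [~[]-rule on 3: fresh world w2, w0Rw2]
9. p, w2   [~&-rule on 8 (branches; this branch)]
Accessibility: w0Rw0, w0Rw1, w0Rw2, w1Rw1, w2Rw2
The negation has an open branch (countermodel exists).

Invalid (countermodel exists)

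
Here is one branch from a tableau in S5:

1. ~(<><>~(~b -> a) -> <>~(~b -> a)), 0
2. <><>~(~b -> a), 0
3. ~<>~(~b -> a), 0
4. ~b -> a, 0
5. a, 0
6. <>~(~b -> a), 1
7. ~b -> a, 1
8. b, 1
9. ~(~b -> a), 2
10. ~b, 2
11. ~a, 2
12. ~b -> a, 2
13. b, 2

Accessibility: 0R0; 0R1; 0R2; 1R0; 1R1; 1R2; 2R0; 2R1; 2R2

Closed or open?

Closed

Both b and ~b appear at 2.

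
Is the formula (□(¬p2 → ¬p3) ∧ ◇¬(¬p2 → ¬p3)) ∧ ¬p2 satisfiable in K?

Unsatisfiable (every branch closes)

1. (□(¬p2 → ¬p3) ∧ ◇¬(¬p2 → ¬p3)) ∧ ¬p2, 0
2. □(¬p2 → ¬p3) ∧ ◇¬(¬p2 → ¬p3), 0
3. ¬p2, 0
4. □(¬p2 → ¬p3), 0
5. ◇¬(¬p2 → ¬p3), 0
6. ¬(¬p2 → ¬p3), 1
7. ¬p2, 1
8. p3, 1
9. ¬p2 → ¬p3, 1
10. ¬p3, 1
Accessibility: 0R1
Branch closes: p3 and ¬p3 both at 1.
Every branch closes; the branch above is one of them.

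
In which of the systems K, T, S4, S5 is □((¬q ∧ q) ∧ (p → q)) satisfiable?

K-tableau for the formula:
1. □((¬q ∧ q) ∧ (p → q)), 0
Complete open branch: satisfiable in K.
T-tableau for the formula:
1. □((¬q ∧ q) ∧ (p → q)), 0
2. (¬q ∧ q) ∧ (p → q), 0
3. ¬q ∧ q, 0
4. p → q, 0
5. ¬q, 0
6. q, 0
Accessibility: 0R0
Branch closes: q and ¬q both at 0.
Every branch closes (one shown): unsatisfiable in T, hence also in S4, S5 (every S4/S5-frame is a T-frame).

K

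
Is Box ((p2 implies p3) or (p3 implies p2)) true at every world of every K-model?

Valid in K

Tableau for the negation not Box ((p2 implies p3) or (p3 implies p2)):
1. not Box ((p2 implies p3) or (p3 implies p2)), 0
2. not ((p2 implies p3) or (p3 implies p2)), 1
3. not (p2 implies p3), 1
4. not (p3 implies p2), 1
5. p2, 1
6. not p3, 1
7. p3, 1
8. not p2, 1
Accessibility: 0R1
Branch closes: p3 and not p3 both at 1.
Every branch of the negation's tableau closes; the branch above is one of them.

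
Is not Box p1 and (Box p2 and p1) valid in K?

Not valid

Tableau for the negation not (not Box p1 and (Box p2 and p1)):
1. not (not Box p1 and (Box p2 and p1)), w0
2. not (Box p2 and p1), w0
3. not p1, w0
The negation has an open branch (countermodel exists).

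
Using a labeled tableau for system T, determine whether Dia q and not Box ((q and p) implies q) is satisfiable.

1. Dia q and not Box ((q and p) implies q), 0
2. Dia q, 0   [and-rule on 1]
3. not Box ((q and p) implies q), 0   [and-rule on 1]
4. q, 1   [Dia-rule on 2: fresh world 1, 0R1]
5. not ((q and p) implies q), 2   [neg-Box-rule on 3: fresh world 2, 0R2]
6. q and p, 2   [neg-implies-rule on 5]
7. not q, 2   [neg-implies-rule on 5]
8. q, 2   [and-rule on 6]
9. p, 2   [and-rule on 6]
Accessibility: 0R0, 0R1, 0R2, 1R1, 2R2
Branch closes: q and not q both at 2.
(One branch shown.) All branches close.

Unsatisfiable (every branch closes)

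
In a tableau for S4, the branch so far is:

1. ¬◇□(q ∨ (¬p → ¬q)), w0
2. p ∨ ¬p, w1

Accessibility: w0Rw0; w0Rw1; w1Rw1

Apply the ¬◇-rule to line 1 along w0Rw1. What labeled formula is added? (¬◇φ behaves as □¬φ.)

¬◇φ behaves as □¬φ: propagate the negated body to each accessible world.

¬□(q ∨ (¬p → ¬q)), w1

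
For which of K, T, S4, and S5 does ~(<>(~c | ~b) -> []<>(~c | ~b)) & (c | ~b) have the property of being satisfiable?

K, T, S4

S4-tableau for the formula:
1. ~(<>(~c | ~b) -> []<>(~c | ~b)) & (c | ~b), u
2. ~(<>(~c | ~b) -> []<>(~c | ~b)), u
3. c | ~b, u
4. <>(~c | ~b), u
5. ~[]<>(~c | ~b), u
6. ~b, u
7. ~c | ~b, v
8. ~b, v
9. ~<>(~c | ~b), w
10. ~(~c | ~b), w
11. c, w
12. b, w
Accessibility: uRu, uRv, uRw, vRv, wRw
Complete open branch: satisfiable in S4, hence also in K, T (this S4-model is also a K-model and a T-model).
S5-tableau for the formula:
1. ~(<>(~c | ~b) -> []<>(~c | ~b)) & (c | ~b), u
2. ~(<>(~c | ~b) -> []<>(~c | ~b)), u
3. c | ~b, u
4. <>(~c | ~b), u
5. ~[]<>(~c | ~b), u
6. c, u
7. ~c | ~b, v
8. ~b, v
9. ~<>(~c | ~b), w
10. ~(~c | ~b), u
11. b, u
12. ~(~c | ~b), v
13. c, v
14. b, v
Accessibility: uRu, uRv, uRw, vRu, vRv, vRw, wRu, wRv, wRw
Branch closes: b and ~b both at v.
Every branch closes (one shown): unsatisfiable in S5.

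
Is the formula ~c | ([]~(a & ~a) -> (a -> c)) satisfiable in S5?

1. ~c | ([]~(a & ~a) -> (a -> c)), u
2. []~(a & ~a) -> (a -> c), u
3. a -> c, u
4. c, u
Accessibility: uRu

Satisfiable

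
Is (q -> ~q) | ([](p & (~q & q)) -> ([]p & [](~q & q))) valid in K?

Tableau for the negation ~((q -> ~q) | ([](p & (~q & q)) -> ([]p & [](~q & q)))):
1. ~((q -> ~q) | ([](p & (~q & q)) -> ([]p & [](~q & q)))), w0
2. ~(q -> ~q), w0   [~|-rule on 1]
3. ~([](p & (~q & q)) -> ([]p & [](~q & q))), w0   [~|-rule on 1]
4. q, w0   [~->-rule on 2]
5. [](p & (~q & q)), w0   [~->-rule on 3]
6. ~([]p & [](~q & q)), w0   [~->-rule on 3]
7. ~[](~q & q), w0   [~&-rule on 6 (branches; this branch)]
8. ~(~q & q), w1   [~[]-rule on 7: fresh world w1, w0Rw1]
9. p & (~q & q), w1   [[]-rule on 5 via w0Rw1]
10. p, w1   [&-rule on 9]
11. ~q & q, w1   [&-rule on 9]
12. ~q, w1   [&-rule on 11]
13. q, w1   [&-rule on 11]
Accessibility: w0Rw1
Branch closes: q and ~q both at w1.
Every branch of the negation's tableau closes; the branch above is one of them.

Valid in K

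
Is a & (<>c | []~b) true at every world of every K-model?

Tableau for the negation ~(a & (<>c | []~b)):
1. ~(a & (<>c | []~b)), u
2. ~(<>c | []~b), u   [~&-rule on 1 (branches; this branch)]
3. ~<>c, u   [~|-rule on 2]
4. ~[]~b, u   [~|-rule on 2]
5. b, v   [~[]-rule on 4: fresh world v, uRv]
6. ~c, v   [~<>-rule on 3 via uRv]
Accessibility: uRv
The negation has an open branch (countermodel exists).

Not valid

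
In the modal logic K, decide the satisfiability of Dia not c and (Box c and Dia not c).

1. Dia not c and (Box c and Dia not c), 0
2. Dia not c, 0
3. Box c and Dia not c, 0
4. Box c, 0
5. not c, 1
6. c, 1
Accessibility: 0R1
Branch closes: c and not c both at 1.
All branches of the tableau close; one closing branch shown above.

No, unsatisfiable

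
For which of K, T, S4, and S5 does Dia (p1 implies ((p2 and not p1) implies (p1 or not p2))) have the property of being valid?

T, S4, S5

T-tableau for the negation not Dia (p1 implies ((p2 and not p1) implies (p1 or not p2))):
1. not Dia (p1 implies ((p2 and not p1) implies (p1 or not p2))), 0
2. not (p1 implies ((p2 and not p1) implies (p1 or not p2))), 0
3. p1, 0
4. not ((p2 and not p1) implies (p1 or not p2)), 0
5. p2 and not p1, 0
6. not (p1 or not p2), 0
7. p2, 0
8. not p1, 0
Accessibility: 0R0
Branch closes: p1 and not p1 both at 0.
Every branch closes (one shown): valid in T, hence also in S4, S5 (every theorem of T is a theorem of S4 and S5).
K-tableau for the negation not Dia (p1 implies ((p2 and not p1) implies (p1 or not p2))):
1. not Dia (p1 implies ((p2 and not p1) implies (p1 or not p2))), 0
Complete open branch: countermodel on a K-frame, so not valid in K.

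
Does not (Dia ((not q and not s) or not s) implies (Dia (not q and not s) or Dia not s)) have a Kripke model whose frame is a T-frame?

1. not (Dia ((not q and not s) or not s) implies (Dia (not q and not s) or Dia not s)), w0
2. Dia ((not q and not s) or not s), w0
3. not (Dia (not q and not s) or Dia not s), w0
4. not Dia (not q and not s), w0
5. not Dia not s, w0
6. not (not q and not s), w0
7. s, w0
8. (not q and not s) or not s, w1
9. not (not q and not s), w1
10. s, w1
11. not q and not s, w1
12. not q, w1
13. not s, w1
Accessibility: w0Rw0, w0Rw1, w1Rw1
Branch closes: s and not s both at w1.
(One branch shown.) All branches close.

Unsatisfiable (every branch closes)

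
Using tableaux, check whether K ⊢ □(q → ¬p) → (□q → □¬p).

Tableau for the negation ¬(□(q → ¬p) → (□q → □¬p)):
1. ¬(□(q → ¬p) → (□q → □¬p)), u
2. □(q → ¬p), u   [¬→-rule on 1]
3. ¬(□q → □¬p), u   [¬→-rule on 1]
4. □q, u   [¬→-rule on 3]
5. ¬□¬p, u   [¬→-rule on 3]
6. p, v   [¬□-rule on 5: fresh world v, uRv]
7. q → ¬p, v   [□-rule on 2 via uRv]
8. q, v   [□-rule on 4 via uRv]
9. ¬p, v   [→-rule on 7 (branches; this branch)]
Accessibility: uRv
Branch closes: p and ¬p both at v.
All branches of the negation close; one closing branch shown above.

Valid in K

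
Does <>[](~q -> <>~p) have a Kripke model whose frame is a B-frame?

1. <>[](~q -> <>~p), 0
2. [](~q -> <>~p), 1
3. ~q -> <>~p, 0
4. ~q -> <>~p, 1
5. <>~p, 0
6. <>~p, 1
7. ~p, 2
8. ~p, 3
9. ~q -> <>~p, 3
10. <>~p, 3
11. ~p, 4
Accessibility: 0R0, 0R1, 0R2, 1R0, 1R1, 1R3, 2R0, 2R2, 3R1, 3R3, 3R4, 4R3, 4R4

Satisfiable (open branch found)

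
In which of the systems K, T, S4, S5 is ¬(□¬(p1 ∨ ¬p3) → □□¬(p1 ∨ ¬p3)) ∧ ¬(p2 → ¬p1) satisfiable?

T-tableau for the formula:
1. ¬(□¬(p1 ∨ ¬p3) → □□¬(p1 ∨ ¬p3)) ∧ ¬(p2 → ¬p1), 0
2. ¬(□¬(p1 ∨ ¬p3) → □□¬(p1 ∨ ¬p3)), 0   [∧-rule on 1]
3. ¬(p2 → ¬p1), 0   [∧-rule on 1]
4. □¬(p1 ∨ ¬p3), 0   [¬→-rule on 2]
5. ¬□□¬(p1 ∨ ¬p3), 0   [¬→-rule on 2]
6. p2, 0   [¬→-rule on 3]
7. p1, 0   [¬→-rule on 3]
8. ¬(p1 ∨ ¬p3), 0   [□-rule on 4 via 0R0]
9. ¬p1, 0   [¬∨-rule on 8]
10. p3, 0   [¬∨-rule on 8]
Accessibility: 0R0
Branch closes: p1 and ¬p1 both at 0.
Every branch closes (one shown): unsatisfiable in T, hence also in S4, S5 (every S4/S5-frame is a T-frame).
K-tableau for the formula:
1. ¬(□¬(p1 ∨ ¬p3) → □□¬(p1 ∨ ¬p3)) ∧ ¬(p2 → ¬p1), 0
2. ¬(□¬(p1 ∨ ¬p3) → □□¬(p1 ∨ ¬p3)), 0   [∧-rule on 1]
3. ¬(p2 → ¬p1), 0   [∧-rule on 1]
4. □¬(p1 ∨ ¬p3), 0   [¬→-rule on 2]
5. ¬□□¬(p1 ∨ ¬p3), 0   [¬→-rule on 2]
6. p2, 0   [¬→-rule on 3]
7. p1, 0   [¬→-rule on 3]
8. ¬□¬(p1 ∨ ¬p3), 1   [¬□-rule on 5: fresh world 1, 0R1]
9. ¬(p1 ∨ ¬p3), 1   [□-rule on 4 via 0R1]
10. ¬p1, 1   [¬∨-rule on 9]
11. p3, 1   [¬∨-rule on 9]
12. p1 ∨ ¬p3, 2   [¬□-rule on 8: fresh world 2, 1R2]
13. ¬p3, 2   [∨-rule on 12 (branches; this branch)]
Accessibility: 0R1, 1R2
Complete open branch: satisfiable in K.

K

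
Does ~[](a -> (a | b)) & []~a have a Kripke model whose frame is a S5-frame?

1. ~[](a -> (a | b)) & []~a, u
2. ~[](a -> (a | b)), u   [&-rule on 1]
3. []~a, u   [&-rule on 1]
4. ~a, u   [[]-rule on 3 via uRu]
5. ~(a -> (a | b)), v   [~[]-rule on 2: fresh world v, uRv]
6. a, v   [~->-rule on 5]
7. ~(a | b), v   [~->-rule on 5]
8. ~a, v   [~|-rule on 7]
9. ~b, v   [~|-rule on 7]
Accessibility: uRu, uRv, vRu, vRv
Branch closes: a and ~a both at v.
All branches of the tableau close; one closing branch shown above.

No, unsatisfiable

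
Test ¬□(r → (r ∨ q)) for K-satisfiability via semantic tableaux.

1. ¬□(r → (r ∨ q)), u
2. ¬(r → (r ∨ q)), v   [¬□-rule on 1: fresh world v, uRv]
3. r, v   [¬→-rule on 2]
4. ¬(r ∨ q), v   [¬→-rule on 2]
5. ¬r, v   [¬∨-rule on 4]
6. ¬q, v   [¬∨-rule on 4]
Accessibility: uRv
Branch closes: r and ¬r both at v.
(One branch shown.) All branches close.

No, unsatisfiable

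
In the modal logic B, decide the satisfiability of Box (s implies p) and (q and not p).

Yes, satisfiable

1. Box (s implies p) and (q and not p), w0
2. Box (s implies p), w0
3. q and not p, w0
4. q, w0
5. not p, w0
6. s implies p, w0
7. not s, w0
Accessibility: w0Rw0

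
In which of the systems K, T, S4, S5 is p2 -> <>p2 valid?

T-tableau for the negation ~(p2 -> <>p2):
1. ~(p2 -> <>p2), w0
2. p2, w0
3. ~<>p2, w0
4. ~p2, w0
Accessibility: w0Rw0
Branch closes: p2 and ~p2 both at w0.
Every branch closes (one shown): valid in T, hence also in S4, S5 (every theorem of T is a theorem of S4 and S5).
K-tableau for the negation ~(p2 -> <>p2):
1. ~(p2 -> <>p2), w0
2. p2, w0
3. ~<>p2, w0
Complete open branch: countermodel on a K-frame, so not valid in K.

T, S4, S5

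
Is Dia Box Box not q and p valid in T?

Tableau for the negation not (Dia Box Box not q and p):
1. not (Dia Box Box not q and p), w0
2. not p, w0   [neg-and-rule on 1 (branches; this branch)]
Accessibility: w0Rw0
The negation has an open branch (countermodel exists).

Invalid (countermodel exists)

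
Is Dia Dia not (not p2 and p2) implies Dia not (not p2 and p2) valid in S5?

Tableau for the negation not (Dia Dia not (not p2 and p2) implies Dia not (not p2 and p2)):
1. not (Dia Dia not (not p2 and p2) implies Dia not (not p2 and p2)), 0
2. Dia Dia not (not p2 and p2), 0
3. not Dia not (not p2 and p2), 0
4. not p2 and p2, 0
5. not p2, 0
6. p2, 0
Accessibility: 0R0
Branch closes: p2 and not p2 both at 0.
Every branch of the negation's tableau closes; the branch above is one of them.

Yes, valid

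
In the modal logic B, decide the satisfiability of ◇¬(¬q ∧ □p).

1. ◇¬(¬q ∧ □p), u
2. ¬(¬q ∧ □p), v
3. ¬□p, v
4. ¬p, w
Accessibility: uRu, uRv, vRu, vRv, vRw, wRv, wRw

Satisfiable (open branch found)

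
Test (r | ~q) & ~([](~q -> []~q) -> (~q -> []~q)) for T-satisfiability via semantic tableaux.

Unsatisfiable (every branch closes)

1. (r | ~q) & ~([](~q -> []~q) -> (~q -> []~q)), w0
2. r | ~q, w0
3. ~([](~q -> []~q) -> (~q -> []~q)), w0
4. [](~q -> []~q), w0
5. ~(~q -> []~q), w0
6. ~q, w0
7. ~[]~q, w0
8. ~q -> []~q, w0
9. []~q, w0
10. q, w1
11. ~q -> []~q, w1
12. ~q, w1
Accessibility: w0Rw0, w0Rw1, w1Rw1
Branch closes: q and ~q both at w1.
(One branch shown.) All branches close.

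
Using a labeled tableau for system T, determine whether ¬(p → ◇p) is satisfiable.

No, unsatisfiable

1. ¬(p → ◇p), 0
2. p, 0
3. ¬◇p, 0
4. ¬p, 0
Accessibility: 0R0
Branch closes: p and ¬p both at 0.
Every branch closes; the branch above is one of them.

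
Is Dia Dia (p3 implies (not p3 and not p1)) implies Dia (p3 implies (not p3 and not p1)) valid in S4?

Yes, valid

Tableau for the negation not (Dia Dia (p3 implies (not p3 and not p1)) implies Dia (p3 implies (not p3 and not p1))):
1. not (Dia Dia (p3 implies (not p3 and not p1)) implies Dia (p3 implies (not p3 and not p1))), u
2. Dia Dia (p3 implies (not p3 and not p1)), u   [neg-implies-rule on 1]
3. not Dia (p3 implies (not p3 and not p1)), u   [neg-implies-rule on 1]
4. not (p3 implies (not p3 and not p1)), u   [neg-Dia-rule on 3 via uRu]
5. p3, u   [neg-implies-rule on 4]
6. not (not p3 and not p1), u   [neg-implies-rule on 4]
7. p1, u   [neg-and-rule on 6 (branches; this branch)]
8. Dia (p3 implies (not p3 and not p1)), v   [Dia-rule on 2: fresh world v, uRv]
9. not (p3 implies (not p3 and not p1)), v   [neg-Dia-rule on 3 via uRv]
10. p3, v   [neg-implies-rule on 9]
11. not (not p3 and not p1), v   [neg-implies-rule on 9]
12. p1, v   [neg-and-rule on 11 (branches; this branch)]
13. p3 implies (not p3 and not p1), w   [Dia-rule on 8: fresh world w, vRw]
14. not (p3 implies (not p3 and not p1)), w   [neg-Dia-rule on 3 via uRw]
15. p3, w   [neg-implies-rule on 14]
16. not (not p3 and not p1), w   [neg-implies-rule on 14]
17. not p3 and not p1, w   [implies-rule on 13 (branches; this branch)]
18. not p3, w   [and-rule on 17]
19. not p1, w   [and-rule on 17]
Accessibility: uRu, uRv, uRw, vRv, vRw, wRw
Branch closes: p3 and not p3 both at w.
All branches of the negation close; one closing branch shown above.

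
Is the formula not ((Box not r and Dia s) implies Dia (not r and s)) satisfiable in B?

1. not ((Box not r and Dia s) implies Dia (not r and s)), 0
2. Box not r and Dia s, 0
3. not Dia (not r and s), 0
4. Box not r, 0
5. Dia s, 0
6. not (not r and s), 0
7. not r, 0
8. not s, 0
9. s, 1
10. not (not r and s), 1
11. not r, 1
12. not s, 1
Accessibility: 0R0, 0R1, 1R0, 1R1
Branch closes: s and not s both at 1.
Every branch closes; the branch above is one of them.

Unsatisfiable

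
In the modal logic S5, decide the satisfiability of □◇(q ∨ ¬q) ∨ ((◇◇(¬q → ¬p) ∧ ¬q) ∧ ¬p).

Yes, satisfiable

1. □◇(q ∨ ¬q) ∨ ((◇◇(¬q → ¬p) ∧ ¬q) ∧ ¬p), u
2. (◇◇(¬q → ¬p) ∧ ¬q) ∧ ¬p, u
3. ◇◇(¬q → ¬p) ∧ ¬q, u
4. ¬p, u
5. ◇◇(¬q → ¬p), u
6. ¬q, u
7. ◇(¬q → ¬p), v
8. ¬q → ¬p, w
9. ¬p, w
Accessibility: uRu, uRv, uRw, vRu, vRv, vRw, wRu, wRv, wRw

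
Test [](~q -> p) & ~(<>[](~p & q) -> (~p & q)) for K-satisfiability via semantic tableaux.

Satisfiable

1. [](~q -> p) & ~(<>[](~p & q) -> (~p & q)), u
2. [](~q -> p), u
3. ~(<>[](~p & q) -> (~p & q)), u
4. <>[](~p & q), u
5. ~(~p & q), u
6. ~q, u
7. [](~p & q), v
8. ~q -> p, v
9. p, v
Accessibility: uRv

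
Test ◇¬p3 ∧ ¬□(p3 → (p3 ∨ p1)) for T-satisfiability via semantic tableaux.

No, unsatisfiable

1. ◇¬p3 ∧ ¬□(p3 → (p3 ∨ p1)), u
2. ◇¬p3, u
3. ¬□(p3 → (p3 ∨ p1)), u
4. ¬p3, v
5. ¬(p3 → (p3 ∨ p1)), w
6. p3, w
7. ¬(p3 ∨ p1), w
8. ¬p3, w
9. ¬p1, w
Accessibility: uRu, uRv, uRw, vRv, wRw
Branch closes: p3 and ¬p3 both at w.
Every branch closes; the branch above is one of them.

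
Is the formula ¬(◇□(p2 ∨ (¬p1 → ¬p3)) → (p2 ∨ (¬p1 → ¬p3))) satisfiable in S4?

1. ¬(◇□(p2 ∨ (¬p1 → ¬p3)) → (p2 ∨ (¬p1 → ¬p3))), u
2. ◇□(p2 ∨ (¬p1 → ¬p3)), u   [¬→-rule on 1]
3. ¬(p2 ∨ (¬p1 → ¬p3)), u   [¬→-rule on 1]
4. ¬p2, u   [¬∨-rule on 3]
5. ¬(¬p1 → ¬p3), u   [¬∨-rule on 3]
6. ¬p1, u   [¬→-rule on 5]
7. p3, u   [¬→-rule on 5]
8. □(p2 ∨ (¬p1 → ¬p3)), v   [◇-rule on 2: fresh world v, uRv]
9. p2 ∨ (¬p1 → ¬p3), v   [□-rule on 8 via vRv]
10. ¬p1 → ¬p3, v   [∨-rule on 9 (branches; this branch)]
11. ¬p3, v   [→-rule on 10 (branches; this branch)]
Accessibility: uRu, uRv, vRv

Satisfiable (open branch found)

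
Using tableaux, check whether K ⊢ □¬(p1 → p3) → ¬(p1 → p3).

Tableau for the negation ¬(□¬(p1 → p3) → ¬(p1 → p3)):
1. ¬(□¬(p1 → p3) → ¬(p1 → p3)), u
2. □¬(p1 → p3), u   [¬→-rule on 1]
3. p1 → p3, u   [¬→-rule on 1]
4. p3, u   [→-rule on 3 (branches; this branch)]
The negation has an open branch (countermodel exists).

Not valid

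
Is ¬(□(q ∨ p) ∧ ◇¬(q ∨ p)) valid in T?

Valid in T

Tableau for the negation □(q ∨ p) ∧ ◇¬(q ∨ p):
1. □(q ∨ p) ∧ ◇¬(q ∨ p), w0
2. □(q ∨ p), w0
3. ◇¬(q ∨ p), w0
4. q ∨ p, w0
5. p, w0
6. ¬(q ∨ p), w1
7. ¬q, w1
8. ¬p, w1
9. q ∨ p, w1
10. p, w1
Accessibility: w0Rw0, w0Rw1, w1Rw1
Branch closes: p and ¬p both at w1.
All branches of the negation close; one closing branch shown above.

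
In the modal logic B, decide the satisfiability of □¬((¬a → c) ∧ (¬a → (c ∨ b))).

Satisfiable

1. □¬((¬a → c) ∧ (¬a → (c ∨ b))), w0
2. ¬((¬a → c) ∧ (¬a → (c ∨ b))), w0
3. ¬(¬a → (c ∨ b)), w0
4. ¬a, w0
5. ¬(c ∨ b), w0
6. ¬c, w0
7. ¬b, w0
Accessibility: w0Rw0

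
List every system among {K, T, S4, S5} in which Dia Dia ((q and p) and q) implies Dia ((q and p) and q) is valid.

S4-tableau for the negation not (Dia Dia ((q and p) and q) implies Dia ((q and p) and q)):
1. not (Dia Dia ((q and p) and q) implies Dia ((q and p) and q)), 0
2. Dia Dia ((q and p) and q), 0
3. not Dia ((q and p) and q), 0
4. not ((q and p) and q), 0
5. not (q and p), 0
6. not p, 0
7. Dia ((q and p) and q), 1
8. not ((q and p) and q), 1
9. not (q and p), 1
10. not p, 1
11. (q and p) and q, 2
12. q and p, 2
13. q, 2
14. p, 2
15. not ((q and p) and q), 2
16. not (q and p), 2
17. not p, 2
Accessibility: 0R0, 0R1, 0R2, 1R1, 1R2, 2R2
Branch closes: p and not p both at 2.
Every branch closes (one shown): valid in S4, hence also in S5 (every theorem of S4 is a theorem of S5).
T-tableau for the negation not (Dia Dia ((q and p) and q) implies Dia ((q and p) and q)):
1. not (Dia Dia ((q and p) and q) implies Dia ((q and p) and q)), 0
2. Dia Dia ((q and p) and q), 0
3. not Dia ((q and p) and q), 0
4. not ((q and p) and q), 0
5. not q, 0
6. Dia ((q and p) and q), 1
7. not ((q and p) and q), 1
8. not q, 1
9. (q and p) and q, 2
10. q and p, 2
11. q, 2
12. p, 2
Accessibility: 0R0, 0R1, 1R1, 1R2, 2R2
Complete open branch: countermodel on a T-frame, so not valid in T, nor in K (the same frame is also a K-frame).

S4, S5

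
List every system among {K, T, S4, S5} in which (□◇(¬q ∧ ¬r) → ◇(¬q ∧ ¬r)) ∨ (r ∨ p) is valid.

T, S4, S5

T-tableau for the negation ¬((□◇(¬q ∧ ¬r) → ◇(¬q ∧ ¬r)) ∨ (r ∨ p)):
1. ¬((□◇(¬q ∧ ¬r) → ◇(¬q ∧ ¬r)) ∨ (r ∨ p)), 0
2. ¬(□◇(¬q ∧ ¬r) → ◇(¬q ∧ ¬r)), 0   [¬∨-rule on 1]
3. ¬(r ∨ p), 0   [¬∨-rule on 1]
4. □◇(¬q ∧ ¬r), 0   [¬→-rule on 2]
5. ¬◇(¬q ∧ ¬r), 0   [¬→-rule on 2]
6. ¬r, 0   [¬∨-rule on 3]
7. ¬p, 0   [¬∨-rule on 3]
8. ◇(¬q ∧ ¬r), 0   [□-rule on 4 via 0R0]
9. ¬(¬q ∧ ¬r), 0   [¬◇-rule on 5 via 0R0]
10. q, 0   [¬∧-rule on 9 (branches; this branch)]
11. ¬q ∧ ¬r, 1   [◇-rule on 8: fresh world 1, 0R1]
12. ¬q, 1   [∧-rule on 11]
13. ¬r, 1   [∧-rule on 11]
14. ◇(¬q ∧ ¬r), 1   [□-rule on 4 via 0R1]
15. ¬(¬q ∧ ¬r), 1   [¬◇-rule on 5 via 0R1]
16. r, 1   [¬∧-rule on 15 (branches; this branch)]
Accessibility: 0R0, 0R1, 1R1
Branch closes: r and ¬r both at 1.
Every branch closes (one shown): valid in T, hence also in S4, S5 (every theorem of T is a theorem of S4 and S5).
K-tableau for the negation ¬((□◇(¬q ∧ ¬r) → ◇(¬q ∧ ¬r)) ∨ (r ∨ p)):
1. ¬((□◇(¬q ∧ ¬r) → ◇(¬q ∧ ¬r)) ∨ (r ∨ p)), 0
2. ¬(□◇(¬q ∧ ¬r) → ◇(¬q ∧ ¬r)), 0   [¬∨-rule on 1]
3. ¬(r ∨ p), 0   [¬∨-rule on 1]
4. □◇(¬q ∧ ¬r), 0   [¬→-rule on 2]
5. ¬◇(¬q ∧ ¬r), 0   [¬→-rule on 2]
6. ¬r, 0   [¬∨-rule on 3]
7. ¬p, 0   [¬∨-rule on 3]
Complete open branch: countermodel on a K-frame, so not valid in K.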